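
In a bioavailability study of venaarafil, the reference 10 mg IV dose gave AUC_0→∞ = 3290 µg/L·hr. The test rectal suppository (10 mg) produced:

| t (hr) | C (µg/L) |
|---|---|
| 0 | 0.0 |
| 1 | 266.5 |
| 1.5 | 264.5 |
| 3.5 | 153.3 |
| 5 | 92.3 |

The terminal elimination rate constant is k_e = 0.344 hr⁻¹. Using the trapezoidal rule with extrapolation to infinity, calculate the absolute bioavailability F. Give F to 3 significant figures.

F = 0.345

Trapezoidal AUC_0→5 (rectal suppository):
  [0→1]: (0.0+266.5)/2 × 1 = 133.25
  [1→1.5]: (266.5+264.5)/2 × 0.5 = 132.75
  [1.5→3.5]: (264.5+153.3)/2 × 2 = 417.8
  [3.5→5]: (153.3+92.3)/2 × 1.5 = 184.2
  Sum = 868.0 µg/L·hr
Tail: C_last/k_e = 92.3/0.344 = 268.314
AUC_0→∞ (rectal suppository) = 868.0 + 268.314 = 1136.314 µg/L·hr
F = (AUC_ev/D_ev)/(AUC_iv/D_iv) = (1136.314/10)/(3290/10) = 113.6314/329 = 0.3454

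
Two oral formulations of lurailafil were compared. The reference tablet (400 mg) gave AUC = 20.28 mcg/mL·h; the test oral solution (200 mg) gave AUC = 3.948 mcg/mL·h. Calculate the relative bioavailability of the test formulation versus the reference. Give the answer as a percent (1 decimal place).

F_rel = 38.9%

F_rel = (AUC_test/D_test) / (AUC_ref/D_ref)
      = (3.948/200) / (20.28/400)
      = 0.01974 / 0.0507 = 0.3893 = 38.93%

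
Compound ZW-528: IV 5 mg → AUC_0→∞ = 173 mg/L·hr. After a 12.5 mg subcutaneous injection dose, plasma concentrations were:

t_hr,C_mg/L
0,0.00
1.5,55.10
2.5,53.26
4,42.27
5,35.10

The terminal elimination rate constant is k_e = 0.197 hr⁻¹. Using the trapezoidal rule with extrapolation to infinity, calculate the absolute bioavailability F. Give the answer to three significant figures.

Trapezoidal AUC_0→5 (subcutaneous injection):
  [0→1.5]: (0.00+55.10)/2 × 1.5 = 41.325
  [1.5→2.5]: (55.10+53.26)/2 × 1 = 54.18
  [2.5→4]: (53.26+42.27)/2 × 1.5 = 71.6475
  [4→5]: (42.27+35.10)/2 × 1 = 38.685
  Sum = 205.8375 mg/L·hr
Tail: C_last/k_e = 35.10/0.197 = 178.173
AUC_0→∞ (subcutaneous injection) = 205.8375 + 178.173 = 384.0105 mg/L·hr
F = (AUC_ev/D_ev)/(AUC_iv/D_iv) = (384.0105/12.5)/(173/5) = 30.72084/34.6 = 0.8879

F = 0.888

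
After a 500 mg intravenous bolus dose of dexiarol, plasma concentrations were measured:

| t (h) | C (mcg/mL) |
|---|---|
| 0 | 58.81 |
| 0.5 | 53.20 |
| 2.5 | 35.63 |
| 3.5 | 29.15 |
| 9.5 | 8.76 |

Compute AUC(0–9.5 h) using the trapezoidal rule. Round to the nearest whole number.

Trapezoidal AUC_0→9.5:
  [0→0.5]: (58.81+53.20)/2 × 0.5 = 28.0025
  [0.5→2.5]: (53.20+35.63)/2 × 2 = 88.83
  [2.5→3.5]: (35.63+29.15)/2 × 1 = 32.39
  [3.5→9.5]: (29.15+8.76)/2 × 6 = 113.73
  Sum = 262.9525 mcg/mL·h

AUC = 263 mcg/mL·h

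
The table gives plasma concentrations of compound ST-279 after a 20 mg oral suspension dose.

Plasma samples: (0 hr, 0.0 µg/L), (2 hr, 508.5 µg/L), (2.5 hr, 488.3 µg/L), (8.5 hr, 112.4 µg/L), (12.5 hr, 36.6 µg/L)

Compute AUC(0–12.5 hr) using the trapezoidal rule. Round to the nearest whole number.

AUC = 2858 µg/L·hr

Trapezoidal AUC_0→12.5:
  [0→2]: (0.0+508.5)/2 × 2 = 508.5
  [2→2.5]: (508.5+488.3)/2 × 0.5 = 249.2
  [2.5→8.5]: (488.3+112.4)/2 × 6 = 1802.1
  [8.5→12.5]: (112.4+36.6)/2 × 4 = 298.0
  Sum = 2857.8 µg/L·hr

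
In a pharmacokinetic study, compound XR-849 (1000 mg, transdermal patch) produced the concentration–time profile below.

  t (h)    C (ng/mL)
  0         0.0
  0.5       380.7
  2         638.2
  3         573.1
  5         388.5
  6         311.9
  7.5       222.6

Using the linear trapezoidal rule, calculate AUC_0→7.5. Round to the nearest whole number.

AUC = 3178 ng/mL·h

Trapezoidal AUC_0→7.5:
  [0→0.5]: (0.0+380.7)/2 × 0.5 = 95.175
  [0.5→2]: (380.7+638.2)/2 × 1.5 = 764.175
  [2→3]: (638.2+573.1)/2 × 1 = 605.65
  [3→5]: (573.1+388.5)/2 × 2 = 961.6
  [5→6]: (388.5+311.9)/2 × 1 = 350.2
  [6→7.5]: (311.9+222.6)/2 × 1.5 = 400.875
  Sum = 3177.675 ng/mL·h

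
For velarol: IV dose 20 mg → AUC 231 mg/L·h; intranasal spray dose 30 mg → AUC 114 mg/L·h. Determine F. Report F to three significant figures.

F = (AUC_ev / D_ev) / (AUC_iv / D_iv)
  = (114/30) / (231/20)
  = 3.8 / 11.55 = 0.3290

F = 0.329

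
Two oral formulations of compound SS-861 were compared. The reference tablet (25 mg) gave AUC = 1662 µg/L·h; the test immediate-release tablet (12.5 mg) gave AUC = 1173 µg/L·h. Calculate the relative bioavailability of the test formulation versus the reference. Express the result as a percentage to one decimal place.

F_rel = 141.2%

F_rel = (AUC_test/D_test) / (AUC_ref/D_ref)
      = (1173/12.5) / (1662/25)
      = 93.84 / 66.48 = 1.4116 = 141.16%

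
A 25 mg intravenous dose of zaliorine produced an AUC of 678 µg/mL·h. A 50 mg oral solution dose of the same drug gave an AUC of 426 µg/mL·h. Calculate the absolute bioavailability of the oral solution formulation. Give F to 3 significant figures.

F = (AUC_ev / D_ev) / (AUC_iv / D_iv)
  = (426/50) / (678/25)
  = 8.52 / 27.12 = 0.3142

F = 0.314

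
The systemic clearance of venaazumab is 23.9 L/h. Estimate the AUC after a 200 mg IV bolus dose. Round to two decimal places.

AUC = 8.37 mg/L·h

AUC_0→∞ = Dose_iv / CL
        = 200 / 23.9 = 8.3682 mg/L·h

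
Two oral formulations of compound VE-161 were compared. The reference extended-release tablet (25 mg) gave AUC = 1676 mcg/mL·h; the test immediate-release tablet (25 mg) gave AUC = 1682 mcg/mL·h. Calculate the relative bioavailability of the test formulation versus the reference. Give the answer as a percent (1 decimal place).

F_rel = (AUC_test/D_test) / (AUC_ref/D_ref)
      = (1682/25) / (1676/25)
      = 67.28 / 67.04 = 1.0036 = 100.36%

F_rel = 100.4%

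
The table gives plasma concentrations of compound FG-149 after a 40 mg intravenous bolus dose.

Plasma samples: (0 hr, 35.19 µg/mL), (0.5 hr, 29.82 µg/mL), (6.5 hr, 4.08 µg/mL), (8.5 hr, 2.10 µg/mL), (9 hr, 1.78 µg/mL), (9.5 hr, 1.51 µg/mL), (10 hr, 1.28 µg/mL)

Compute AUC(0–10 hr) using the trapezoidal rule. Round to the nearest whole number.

AUC = 127 µg/mL·hr

Trapezoidal AUC_0→10:
  [0→0.5]: (35.19+29.82)/2 × 0.5 = 16.2525
  [0.5→6.5]: (29.82+4.08)/2 × 6 = 101.7
  [6.5→8.5]: (4.08+2.10)/2 × 2 = 6.18
  [8.5→9]: (2.10+1.78)/2 × 0.5 = 0.97
  [9→9.5]: (1.78+1.51)/2 × 0.5 = 0.8225
  [9.5→10]: (1.51+1.28)/2 × 0.5 = 0.6975
  Sum = 126.6225 µg/mL·hr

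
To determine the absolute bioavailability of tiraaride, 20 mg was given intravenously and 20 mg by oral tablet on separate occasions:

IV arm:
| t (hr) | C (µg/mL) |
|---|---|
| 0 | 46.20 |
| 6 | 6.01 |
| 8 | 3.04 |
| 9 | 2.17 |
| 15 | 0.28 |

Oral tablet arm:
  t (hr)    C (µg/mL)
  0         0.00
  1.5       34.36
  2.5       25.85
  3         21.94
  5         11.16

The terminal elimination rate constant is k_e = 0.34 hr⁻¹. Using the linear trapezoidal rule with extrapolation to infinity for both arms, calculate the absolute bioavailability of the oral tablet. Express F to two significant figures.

F = 0.76

Trapezoidal AUC_0→15 (IV):
  [0→6]: (46.20+6.01)/2 × 6 = 156.63
  [6→8]: (6.01+3.04)/2 × 2 = 9.05
  [8→9]: (3.04+2.17)/2 × 1 = 2.605
  [9→15]: (2.17+0.28)/2 × 6 = 7.35
  Sum = 175.635 µg/mL·hr
IV tail: 0.28/0.34 = 0.824; AUC_iv,0→∞ = 175.635 + 0.824 = 176.459 µg/mL·hr
Trapezoidal AUC_0→5 (oral tablet):
  [0→1.5]: (0.00+34.36)/2 × 1.5 = 25.77
  [1.5→2.5]: (34.36+25.85)/2 × 1 = 30.105
  [2.5→3]: (25.85+21.94)/2 × 0.5 = 11.9475
  [3→5]: (21.94+11.16)/2 × 2 = 33.1
  Sum = 100.9225 µg/mL·hr
oral tablet tail: 11.16/0.34 = 32.824; AUC_ev,0→∞ = 100.9225 + 32.824 = 133.7465 µg/mL·hr
F = (AUC_ev/D_ev)/(AUC_iv/D_iv) = (133.7465/20)/(176.459/20) = 6.687325/8.82295 = 0.7579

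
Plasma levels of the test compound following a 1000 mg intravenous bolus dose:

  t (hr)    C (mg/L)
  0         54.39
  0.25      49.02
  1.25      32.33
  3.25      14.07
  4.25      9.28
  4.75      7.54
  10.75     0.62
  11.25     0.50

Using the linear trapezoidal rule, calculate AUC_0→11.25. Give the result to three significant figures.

AUC = 141 mg/L·hr

Trapezoidal AUC_0→11.25:
  [0→0.25]: (54.39+49.02)/2 × 0.25 = 12.92625
  [0.25→1.25]: (49.02+32.33)/2 × 1 = 40.675
  [1.25→3.25]: (32.33+14.07)/2 × 2 = 46.4
  [3.25→4.25]: (14.07+9.28)/2 × 1 = 11.675
  [4.25→4.75]: (9.28+7.54)/2 × 0.5 = 4.205
  [4.75→10.75]: (7.54+0.62)/2 × 6 = 24.48
  [10.75→11.25]: (0.62+0.50)/2 × 0.5 = 0.28
  Sum = 140.64125 mg/L·hr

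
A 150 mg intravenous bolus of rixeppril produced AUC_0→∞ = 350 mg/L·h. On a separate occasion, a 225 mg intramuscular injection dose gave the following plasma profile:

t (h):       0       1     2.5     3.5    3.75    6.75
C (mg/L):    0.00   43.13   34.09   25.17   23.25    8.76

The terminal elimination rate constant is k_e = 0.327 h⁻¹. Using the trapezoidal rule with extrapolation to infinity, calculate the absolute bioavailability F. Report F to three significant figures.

Trapezoidal AUC_0→6.75 (intramuscular injection):
  [0→1]: (0.00+43.13)/2 × 1 = 21.565
  [1→2.5]: (43.13+34.09)/2 × 1.5 = 57.915
  [2.5→3.5]: (34.09+25.17)/2 × 1 = 29.63
  [3.5→3.75]: (25.17+23.25)/2 × 0.25 = 6.0525
  [3.75→6.75]: (23.25+8.76)/2 × 3 = 48.015
  Sum = 163.1775 mg/L·h
Tail: C_last/k_e = 8.76/0.327 = 26.789
AUC_0→∞ (intramuscular injection) = 163.1775 + 26.789 = 189.9665 mg/L·h
F = (AUC_ev/D_ev)/(AUC_iv/D_iv) = (189.9665/225)/(350/150) = 0.844296/2.33333 = 0.3618

F = 0.362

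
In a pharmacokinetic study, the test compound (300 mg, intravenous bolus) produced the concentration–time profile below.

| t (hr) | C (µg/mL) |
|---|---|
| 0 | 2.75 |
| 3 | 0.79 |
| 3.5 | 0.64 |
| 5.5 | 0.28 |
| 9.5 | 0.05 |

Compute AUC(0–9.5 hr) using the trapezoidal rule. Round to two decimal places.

Trapezoidal AUC_0→9.5:
  [0→3]: (2.75+0.79)/2 × 3 = 5.31
  [3→3.5]: (0.79+0.64)/2 × 0.5 = 0.3575
  [3.5→5.5]: (0.64+0.28)/2 × 2 = 0.92
  [5.5→9.5]: (0.28+0.05)/2 × 4 = 0.66
  Sum = 7.2475 µg/mL·hr

AUC = 7.25 µg/mL·hr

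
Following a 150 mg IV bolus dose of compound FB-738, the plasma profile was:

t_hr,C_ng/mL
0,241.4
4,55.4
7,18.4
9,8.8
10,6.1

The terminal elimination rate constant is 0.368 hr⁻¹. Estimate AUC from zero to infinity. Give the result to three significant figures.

Trapezoidal AUC_0→10:
  [0→4]: (241.4+55.4)/2 × 4 = 593.6
  [4→7]: (55.4+18.4)/2 × 3 = 110.7
  [7→9]: (18.4+8.8)/2 × 2 = 27.2
  [9→10]: (8.8+6.1)/2 × 1 = 7.45
  Sum = 738.95 ng/mL·hr
Extrapolated tail: C_last / k_e = 6.1 / 0.368 = 16.576
AUC_0→∞ = 738.95 + 16.576 = 755.526 ng/mL·hr

AUC = 756 ng/mL·hr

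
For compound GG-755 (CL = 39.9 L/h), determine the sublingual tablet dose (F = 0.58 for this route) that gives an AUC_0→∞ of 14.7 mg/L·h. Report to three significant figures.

Dose = CL × AUC_0→∞ / F
     = 39.9 × 14.7 / 0.58 = 1011.26 mg

Dose = 1010 mg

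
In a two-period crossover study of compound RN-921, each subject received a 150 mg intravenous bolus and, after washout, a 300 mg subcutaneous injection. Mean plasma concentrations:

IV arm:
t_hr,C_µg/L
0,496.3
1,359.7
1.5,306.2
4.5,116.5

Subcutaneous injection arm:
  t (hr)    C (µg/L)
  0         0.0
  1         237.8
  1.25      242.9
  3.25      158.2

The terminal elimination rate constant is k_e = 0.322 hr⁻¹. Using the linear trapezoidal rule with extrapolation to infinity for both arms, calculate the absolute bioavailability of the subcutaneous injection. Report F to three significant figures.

Trapezoidal AUC_0→4.5 (IV):
  [0→1]: (496.3+359.7)/2 × 1 = 428.0
  [1→1.5]: (359.7+306.2)/2 × 0.5 = 166.475
  [1.5→4.5]: (306.2+116.5)/2 × 3 = 634.05
  Sum = 1228.525 µg/L·hr
IV tail: 116.5/0.322 = 361.801; AUC_iv,0→∞ = 1228.525 + 361.801 = 1590.326 µg/L·hr
Trapezoidal AUC_0→3.25 (subcutaneous injection):
  [0→1]: (0.0+237.8)/2 × 1 = 118.9
  [1→1.25]: (237.8+242.9)/2 × 0.25 = 60.0875
  [1.25→3.25]: (242.9+158.2)/2 × 2 = 401.1
  Sum = 580.0875 µg/L·hr
subcutaneous injection tail: 158.2/0.322 = 491.304; AUC_ev,0→∞ = 580.0875 + 491.304 = 1071.3915 µg/L·hr
F = (AUC_ev/D_ev)/(AUC_iv/D_iv) = (1071.3915/300)/(1590.326/150) = 3.571305/10.6022 = 0.3368

F = 0.337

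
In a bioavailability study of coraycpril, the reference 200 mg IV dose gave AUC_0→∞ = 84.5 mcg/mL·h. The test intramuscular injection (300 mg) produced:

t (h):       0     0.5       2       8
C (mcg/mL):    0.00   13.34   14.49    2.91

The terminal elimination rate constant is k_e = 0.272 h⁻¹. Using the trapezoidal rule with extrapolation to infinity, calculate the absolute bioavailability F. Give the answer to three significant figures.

F = 0.687

Trapezoidal AUC_0→8 (intramuscular injection):
  [0→0.5]: (0.00+13.34)/2 × 0.5 = 3.335
  [0.5→2]: (13.34+14.49)/2 × 1.5 = 20.8725
  [2→8]: (14.49+2.91)/2 × 6 = 52.2
  Sum = 76.4075 mcg/mL·h
Tail: C_last/k_e = 2.91/0.272 = 10.699
AUC_0→∞ (intramuscular injection) = 76.4075 + 10.699 = 87.1065 mcg/mL·h
F = (AUC_ev/D_ev)/(AUC_iv/D_iv) = (87.1065/300)/(84.5/200) = 0.290355/0.4225 = 0.6872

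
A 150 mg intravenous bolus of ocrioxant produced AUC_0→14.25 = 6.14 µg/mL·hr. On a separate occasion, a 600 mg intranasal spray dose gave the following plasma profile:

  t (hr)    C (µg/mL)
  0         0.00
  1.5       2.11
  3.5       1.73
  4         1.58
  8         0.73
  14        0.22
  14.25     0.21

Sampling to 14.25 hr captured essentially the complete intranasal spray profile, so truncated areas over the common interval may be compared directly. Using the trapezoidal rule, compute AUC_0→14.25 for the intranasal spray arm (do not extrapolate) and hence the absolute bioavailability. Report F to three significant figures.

F = 0.561

Trapezoidal AUC_0→14.25 (intranasal spray):
  [0→1.5]: (0.00+2.11)/2 × 1.5 = 1.5825
  [1.5→3.5]: (2.11+1.73)/2 × 2 = 3.84
  [3.5→4]: (1.73+1.58)/2 × 0.5 = 0.8275
  [4→8]: (1.58+0.73)/2 × 4 = 4.62
  [8→14]: (0.73+0.22)/2 × 6 = 2.85
  [14→14.25]: (0.22+0.21)/2 × 0.25 = 0.05375
  Sum = 13.77375 µg/mL·hr
F = (AUC_ev/D_ev)/(AUC_iv/D_iv) = (13.77375/600)/(6.14/150) = 0.02295625/0.0409333 = 0.5608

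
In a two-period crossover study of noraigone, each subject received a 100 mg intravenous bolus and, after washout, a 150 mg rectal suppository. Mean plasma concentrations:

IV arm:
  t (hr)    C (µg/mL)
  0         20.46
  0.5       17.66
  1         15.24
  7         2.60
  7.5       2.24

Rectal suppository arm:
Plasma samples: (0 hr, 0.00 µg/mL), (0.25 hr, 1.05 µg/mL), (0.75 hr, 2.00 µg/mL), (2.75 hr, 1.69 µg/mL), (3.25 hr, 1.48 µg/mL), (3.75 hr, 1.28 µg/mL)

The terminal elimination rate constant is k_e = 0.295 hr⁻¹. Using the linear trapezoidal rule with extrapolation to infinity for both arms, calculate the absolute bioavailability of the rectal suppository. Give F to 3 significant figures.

F = 0.0866

Trapezoidal AUC_0→7.5 (IV):
  [0→0.5]: (20.46+17.66)/2 × 0.5 = 9.53
  [0.5→1]: (17.66+15.24)/2 × 0.5 = 8.225
  [1→7]: (15.24+2.60)/2 × 6 = 53.52
  [7→7.5]: (2.60+2.24)/2 × 0.5 = 1.21
  Sum = 72.485 µg/mL·hr
IV tail: 2.24/0.295 = 7.593; AUC_iv,0→∞ = 72.485 + 7.593 = 80.078 µg/mL·hr
Trapezoidal AUC_0→3.75 (rectal suppository):
  [0→0.25]: (0.00+1.05)/2 × 0.25 = 0.13125
  [0.25→0.75]: (1.05+2.00)/2 × 0.5 = 0.7625
  [0.75→2.75]: (2.00+1.69)/2 × 2 = 3.69
  [2.75→3.25]: (1.69+1.48)/2 × 0.5 = 0.7925
  [3.25→3.75]: (1.48+1.28)/2 × 0.5 = 0.69
  Sum = 6.06625 µg/mL·hr
rectal suppository tail: 1.28/0.295 = 4.339; AUC_ev,0→∞ = 6.06625 + 4.339 = 10.40525 µg/mL·hr
F = (AUC_ev/D_ev)/(AUC_iv/D_iv) = (10.40525/150)/(80.078/100) = 0.0693683/0.80078 = 0.0866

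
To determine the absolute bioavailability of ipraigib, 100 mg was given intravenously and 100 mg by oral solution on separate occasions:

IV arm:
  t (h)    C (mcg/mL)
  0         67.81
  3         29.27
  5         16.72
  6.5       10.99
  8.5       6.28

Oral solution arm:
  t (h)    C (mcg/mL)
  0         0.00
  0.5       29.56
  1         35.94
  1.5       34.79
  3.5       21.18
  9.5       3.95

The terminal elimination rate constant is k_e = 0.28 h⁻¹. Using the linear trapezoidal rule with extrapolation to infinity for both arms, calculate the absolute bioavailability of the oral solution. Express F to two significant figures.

F = 0.74

Trapezoidal AUC_0→8.5 (IV):
  [0→3]: (67.81+29.27)/2 × 3 = 145.62
  [3→5]: (29.27+16.72)/2 × 2 = 45.99
  [5→6.5]: (16.72+10.99)/2 × 1.5 = 20.7825
  [6.5→8.5]: (10.99+6.28)/2 × 2 = 17.27
  Sum = 229.6625 mcg/mL·h
IV tail: 6.28/0.28 = 22.429; AUC_iv,0→∞ = 229.6625 + 22.429 = 252.0915 mcg/mL·h
Trapezoidal AUC_0→9.5 (oral solution):
  [0→0.5]: (0.00+29.56)/2 × 0.5 = 7.39
  [0.5→1]: (29.56+35.94)/2 × 0.5 = 16.375
  [1→1.5]: (35.94+34.79)/2 × 0.5 = 17.6825
  [1.5→3.5]: (34.79+21.18)/2 × 2 = 55.97
  [3.5→9.5]: (21.18+3.95)/2 × 6 = 75.39
  Sum = 172.8075 mcg/mL·h
oral solution tail: 3.95/0.28 = 14.107; AUC_ev,0→∞ = 172.8075 + 14.107 = 186.9145 mcg/mL·h
F = (AUC_ev/D_ev)/(AUC_iv/D_iv) = (186.9145/100)/(252.0915/100) = 1.869145/2.520915 = 0.7415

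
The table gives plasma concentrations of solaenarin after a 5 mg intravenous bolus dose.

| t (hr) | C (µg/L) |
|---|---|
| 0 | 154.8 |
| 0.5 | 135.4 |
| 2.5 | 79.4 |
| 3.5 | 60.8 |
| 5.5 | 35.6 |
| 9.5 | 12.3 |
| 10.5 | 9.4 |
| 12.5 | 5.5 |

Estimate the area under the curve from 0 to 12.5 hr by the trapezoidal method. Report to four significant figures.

AUC = 575.4 µg/L·hr

Trapezoidal AUC_0→12.5:
  [0→0.5]: (154.8+135.4)/2 × 0.5 = 72.55
  [0.5→2.5]: (135.4+79.4)/2 × 2 = 214.8
  [2.5→3.5]: (79.4+60.8)/2 × 1 = 70.1
  [3.5→5.5]: (60.8+35.6)/2 × 2 = 96.4
  [5.5→9.5]: (35.6+12.3)/2 × 4 = 95.8
  [9.5→10.5]: (12.3+9.4)/2 × 1 = 10.85
  [10.5→12.5]: (9.4+5.5)/2 × 2 = 14.9
  Sum = 575.4 µg/L·hr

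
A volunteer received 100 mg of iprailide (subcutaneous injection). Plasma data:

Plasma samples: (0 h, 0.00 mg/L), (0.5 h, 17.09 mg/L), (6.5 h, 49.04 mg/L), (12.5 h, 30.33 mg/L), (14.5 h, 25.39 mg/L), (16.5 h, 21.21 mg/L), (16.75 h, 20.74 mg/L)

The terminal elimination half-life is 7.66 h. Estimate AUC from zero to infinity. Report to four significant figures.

AUC = 777.5 mg/L·h

Trapezoidal AUC_0→16.75:
  [0→0.5]: (0.00+17.09)/2 × 0.5 = 4.2725
  [0.5→6.5]: (17.09+49.04)/2 × 6 = 198.39
  [6.5→12.5]: (49.04+30.33)/2 × 6 = 238.11
  [12.5→14.5]: (30.33+25.39)/2 × 2 = 55.72
  [14.5→16.5]: (25.39+21.21)/2 × 2 = 46.6
  [16.5→16.75]: (21.21+20.74)/2 × 0.25 = 5.24375
  Sum = 548.33625 mg/L·h
k_e = ln2 / t½ = 0.693147 / 7.66 = 0.0905 h^-1
Extrapolated tail: C_last / k_e = 20.74 / 0.0905 = 229.171
AUC_0→∞ = 548.33625 + 229.171 = 777.50725 mg/L·h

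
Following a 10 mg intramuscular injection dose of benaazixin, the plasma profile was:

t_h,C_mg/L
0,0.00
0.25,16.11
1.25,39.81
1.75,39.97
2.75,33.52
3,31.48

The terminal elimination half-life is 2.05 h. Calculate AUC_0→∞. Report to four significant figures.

AUC = 187.9 mg/L·h

Trapezoidal AUC_0→3:
  [0→0.25]: (0.00+16.11)/2 × 0.25 = 2.01375
  [0.25→1.25]: (16.11+39.81)/2 × 1 = 27.96
  [1.25→1.75]: (39.81+39.97)/2 × 0.5 = 19.945
  [1.75→2.75]: (39.97+33.52)/2 × 1 = 36.745
  [2.75→3]: (33.52+31.48)/2 × 0.25 = 8.125
  Sum = 94.78875 mg/L·h
k_e = ln2 / t½ = 0.693147 / 2.05 = 0.3381 h^-1
Extrapolated tail: C_last / k_e = 31.48 / 0.3381 = 93.109
AUC_0→∞ = 94.78875 + 93.109 = 187.89775 mg/L·h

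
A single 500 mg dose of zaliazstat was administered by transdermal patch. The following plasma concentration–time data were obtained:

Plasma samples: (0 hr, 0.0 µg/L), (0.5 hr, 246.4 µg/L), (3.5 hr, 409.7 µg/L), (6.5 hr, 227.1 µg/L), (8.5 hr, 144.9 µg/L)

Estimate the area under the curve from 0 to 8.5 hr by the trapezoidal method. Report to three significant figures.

Trapezoidal AUC_0→8.5:
  [0→0.5]: (0.0+246.4)/2 × 0.5 = 61.6
  [0.5→3.5]: (246.4+409.7)/2 × 3 = 984.15
  [3.5→6.5]: (409.7+227.1)/2 × 3 = 955.2
  [6.5→8.5]: (227.1+144.9)/2 × 2 = 372.0
  Sum = 2372.95 µg/L·hr

AUC = 2370 µg/L·hr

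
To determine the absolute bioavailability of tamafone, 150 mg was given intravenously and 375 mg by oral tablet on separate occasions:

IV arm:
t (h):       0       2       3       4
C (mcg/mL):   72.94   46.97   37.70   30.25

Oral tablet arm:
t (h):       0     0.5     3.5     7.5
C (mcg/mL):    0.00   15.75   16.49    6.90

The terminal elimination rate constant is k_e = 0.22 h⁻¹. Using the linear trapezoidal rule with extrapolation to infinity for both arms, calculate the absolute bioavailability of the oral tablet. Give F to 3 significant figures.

F = 0.156

Trapezoidal AUC_0→4 (IV):
  [0→2]: (72.94+46.97)/2 × 2 = 119.91
  [2→3]: (46.97+37.70)/2 × 1 = 42.335
  [3→4]: (37.70+30.25)/2 × 1 = 33.975
  Sum = 196.22 mcg/mL·h
IV tail: 30.25/0.22 = 137.500; AUC_iv,0→∞ = 196.22 + 137.500 = 333.72 mcg/mL·h
Trapezoidal AUC_0→7.5 (oral tablet):
  [0→0.5]: (0.00+15.75)/2 × 0.5 = 3.9375
  [0.5→3.5]: (15.75+16.49)/2 × 3 = 48.36
  [3.5→7.5]: (16.49+6.90)/2 × 4 = 46.78
  Sum = 99.0775 mcg/mL·h
oral tablet tail: 6.90/0.22 = 31.364; AUC_ev,0→∞ = 99.0775 + 31.364 = 130.4415 mcg/mL·h
F = (AUC_ev/D_ev)/(AUC_iv/D_iv) = (130.4415/375)/(333.72/150) = 0.347844/2.2248 = 0.1563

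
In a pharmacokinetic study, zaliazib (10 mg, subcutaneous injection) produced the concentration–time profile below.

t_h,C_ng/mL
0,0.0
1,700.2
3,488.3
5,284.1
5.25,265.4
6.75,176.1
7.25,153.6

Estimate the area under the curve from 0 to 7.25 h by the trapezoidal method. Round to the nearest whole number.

AUC = 2793 ng/mL·h

Trapezoidal AUC_0→7.25:
  [0→1]: (0.0+700.2)/2 × 1 = 350.1
  [1→3]: (700.2+488.3)/2 × 2 = 1188.5
  [3→5]: (488.3+284.1)/2 × 2 = 772.4
  [5→5.25]: (284.1+265.4)/2 × 0.25 = 68.6875
  [5.25→6.75]: (265.4+176.1)/2 × 1.5 = 331.125
  [6.75→7.25]: (176.1+153.6)/2 × 0.5 = 82.425
  Sum = 2793.2375 ng/mL·h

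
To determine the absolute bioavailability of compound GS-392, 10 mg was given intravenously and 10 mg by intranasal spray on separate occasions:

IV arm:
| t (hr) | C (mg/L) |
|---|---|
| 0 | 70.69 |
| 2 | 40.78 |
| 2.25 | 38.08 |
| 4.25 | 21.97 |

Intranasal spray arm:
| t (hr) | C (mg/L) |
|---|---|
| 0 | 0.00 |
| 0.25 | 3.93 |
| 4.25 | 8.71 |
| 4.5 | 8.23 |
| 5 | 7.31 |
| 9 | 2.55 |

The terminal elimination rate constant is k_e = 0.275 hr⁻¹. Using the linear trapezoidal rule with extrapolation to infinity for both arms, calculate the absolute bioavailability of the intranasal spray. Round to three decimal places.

F = 0.233

Trapezoidal AUC_0→4.25 (IV):
  [0→2]: (70.69+40.78)/2 × 2 = 111.47
  [2→2.25]: (40.78+38.08)/2 × 0.25 = 9.8575
  [2.25→4.25]: (38.08+21.97)/2 × 2 = 60.05
  Sum = 181.3775 mg/L·hr
IV tail: 21.97/0.275 = 79.891; AUC_iv,0→∞ = 181.3775 + 79.891 = 261.2685 mg/L·hr
Trapezoidal AUC_0→9 (intranasal spray):
  [0→0.25]: (0.00+3.93)/2 × 0.25 = 0.49125
  [0.25→4.25]: (3.93+8.71)/2 × 4 = 25.28
  [4.25→4.5]: (8.71+8.23)/2 × 0.25 = 2.1175
  [4.5→5]: (8.23+7.31)/2 × 0.5 = 3.885
  [5→9]: (7.31+2.55)/2 × 4 = 19.72
  Sum = 51.49375 mg/L·hr
intranasal spray tail: 2.55/0.275 = 9.273; AUC_ev,0→∞ = 51.49375 + 9.273 = 60.76675 mg/L·hr
F = (AUC_ev/D_ev)/(AUC_iv/D_iv) = (60.76675/10)/(261.2685/10) = 6.076675/26.12685 = 0.2326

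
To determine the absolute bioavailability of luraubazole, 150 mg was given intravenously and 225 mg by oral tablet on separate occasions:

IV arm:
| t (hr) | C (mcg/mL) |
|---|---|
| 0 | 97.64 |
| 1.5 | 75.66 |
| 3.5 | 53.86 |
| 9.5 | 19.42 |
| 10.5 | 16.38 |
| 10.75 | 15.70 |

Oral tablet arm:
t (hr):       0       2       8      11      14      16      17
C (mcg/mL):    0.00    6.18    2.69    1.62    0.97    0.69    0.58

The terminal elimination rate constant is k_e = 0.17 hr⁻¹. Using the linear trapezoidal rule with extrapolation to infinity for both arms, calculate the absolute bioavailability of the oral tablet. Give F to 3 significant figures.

Trapezoidal AUC_0→10.75 (IV):
  [0→1.5]: (97.64+75.66)/2 × 1.5 = 129.975
  [1.5→3.5]: (75.66+53.86)/2 × 2 = 129.52
  [3.5→9.5]: (53.86+19.42)/2 × 6 = 219.84
  [9.5→10.5]: (19.42+16.38)/2 × 1 = 17.9
  [10.5→10.75]: (16.38+15.70)/2 × 0.25 = 4.01
  Sum = 501.245 mcg/mL·hr
IV tail: 15.70/0.17 = 92.353; AUC_iv,0→∞ = 501.245 + 92.353 = 593.598 mcg/mL·hr
Trapezoidal AUC_0→17 (oral tablet):
  [0→2]: (0.00+6.18)/2 × 2 = 6.18
  [2→8]: (6.18+2.69)/2 × 6 = 26.61
  [8→11]: (2.69+1.62)/2 × 3 = 6.465
  [11→14]: (1.62+0.97)/2 × 3 = 3.885
  [14→16]: (0.97+0.69)/2 × 2 = 1.66
  [16→17]: (0.69+0.58)/2 × 1 = 0.635
  Sum = 45.435 mcg/mL·hr
oral tablet tail: 0.58/0.17 = 3.412; AUC_ev,0→∞ = 45.435 + 3.412 = 48.847 mcg/mL·hr
F = (AUC_ev/D_ev)/(AUC_iv/D_iv) = (48.847/225)/(593.598/150) = 0.217098/3.95732 = 0.0549

F = 0.0549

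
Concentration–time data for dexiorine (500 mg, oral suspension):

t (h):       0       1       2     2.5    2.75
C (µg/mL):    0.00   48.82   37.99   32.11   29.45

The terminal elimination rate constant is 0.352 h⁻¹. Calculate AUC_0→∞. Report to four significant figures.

AUC = 176.7 µg/mL·h

Trapezoidal AUC_0→2.75:
  [0→1]: (0.00+48.82)/2 × 1 = 24.41
  [1→2]: (48.82+37.99)/2 × 1 = 43.405
  [2→2.5]: (37.99+32.11)/2 × 0.5 = 17.525
  [2.5→2.75]: (32.11+29.45)/2 × 0.25 = 7.695
  Sum = 93.035 µg/mL·h
Extrapolated tail: C_last / k_e = 29.45 / 0.352 = 83.665
AUC_0→∞ = 93.035 + 83.665 = 176.7 µg/mL·h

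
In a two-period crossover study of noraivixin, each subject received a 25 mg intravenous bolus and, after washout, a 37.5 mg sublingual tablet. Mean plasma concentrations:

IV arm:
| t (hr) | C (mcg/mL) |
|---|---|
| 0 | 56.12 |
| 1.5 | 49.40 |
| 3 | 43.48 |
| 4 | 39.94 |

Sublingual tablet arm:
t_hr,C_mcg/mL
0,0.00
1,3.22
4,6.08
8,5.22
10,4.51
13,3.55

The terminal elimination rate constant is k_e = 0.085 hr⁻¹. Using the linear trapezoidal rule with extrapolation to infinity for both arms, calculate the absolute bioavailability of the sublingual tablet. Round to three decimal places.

F = 0.103

Trapezoidal AUC_0→4 (IV):
  [0→1.5]: (56.12+49.40)/2 × 1.5 = 79.14
  [1.5→3]: (49.40+43.48)/2 × 1.5 = 69.66
  [3→4]: (43.48+39.94)/2 × 1 = 41.71
  Sum = 190.51 mcg/mL·hr
IV tail: 39.94/0.085 = 469.882; AUC_iv,0→∞ = 190.51 + 469.882 = 660.392 mcg/mL·hr
Trapezoidal AUC_0→13 (sublingual tablet):
  [0→1]: (0.00+3.22)/2 × 1 = 1.61
  [1→4]: (3.22+6.08)/2 × 3 = 13.95
  [4→8]: (6.08+5.22)/2 × 4 = 22.6
  [8→10]: (5.22+4.51)/2 × 2 = 9.73
  [10→13]: (4.51+3.55)/2 × 3 = 12.09
  Sum = 59.98 mcg/mL·hr
sublingual tablet tail: 3.55/0.085 = 41.765; AUC_ev,0→∞ = 59.98 + 41.765 = 101.745 mcg/mL·hr
F = (AUC_ev/D_ev)/(AUC_iv/D_iv) = (101.745/37.5)/(660.392/25) = 2.7132/26.41568 = 0.1027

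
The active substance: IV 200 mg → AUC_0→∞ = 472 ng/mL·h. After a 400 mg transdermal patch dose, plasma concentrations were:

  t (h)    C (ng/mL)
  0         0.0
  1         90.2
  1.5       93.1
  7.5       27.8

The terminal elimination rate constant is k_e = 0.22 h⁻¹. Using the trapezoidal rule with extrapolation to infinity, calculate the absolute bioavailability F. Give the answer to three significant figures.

F = 0.614

Trapezoidal AUC_0→7.5 (transdermal patch):
  [0→1]: (0.0+90.2)/2 × 1 = 45.1
  [1→1.5]: (90.2+93.1)/2 × 0.5 = 45.825
  [1.5→7.5]: (93.1+27.8)/2 × 6 = 362.7
  Sum = 453.625 ng/mL·h
Tail: C_last/k_e = 27.8/0.22 = 126.364
AUC_0→∞ (transdermal patch) = 453.625 + 126.364 = 579.989 ng/mL·h
F = (AUC_ev/D_ev)/(AUC_iv/D_iv) = (579.989/400)/(472/200) = 1.4499725/2.36 = 0.6144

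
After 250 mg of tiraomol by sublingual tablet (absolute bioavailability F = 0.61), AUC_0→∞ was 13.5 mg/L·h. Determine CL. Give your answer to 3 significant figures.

CL = F × Dose / AUC_0→∞
   = 0.61 × 250 / 13.5 = 11.2963 L/h

CL = 11.3 L/h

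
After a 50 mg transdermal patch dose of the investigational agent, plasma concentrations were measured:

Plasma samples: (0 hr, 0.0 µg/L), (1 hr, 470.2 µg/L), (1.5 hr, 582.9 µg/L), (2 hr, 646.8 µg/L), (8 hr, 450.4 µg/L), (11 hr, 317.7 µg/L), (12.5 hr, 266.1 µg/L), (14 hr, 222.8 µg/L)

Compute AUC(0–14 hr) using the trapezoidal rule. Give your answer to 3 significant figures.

AUC = 6050 µg/L·hr

Trapezoidal AUC_0→14:
  [0→1]: (0.0+470.2)/2 × 1 = 235.1
  [1→1.5]: (470.2+582.9)/2 × 0.5 = 263.275
  [1.5→2]: (582.9+646.8)/2 × 0.5 = 307.425
  [2→8]: (646.8+450.4)/2 × 6 = 3291.6
  [8→11]: (450.4+317.7)/2 × 3 = 1152.15
  [11→12.5]: (317.7+266.1)/2 × 1.5 = 437.85
  [12.5→14]: (266.1+222.8)/2 × 1.5 = 366.675
  Sum = 6054.075 µg/L·hr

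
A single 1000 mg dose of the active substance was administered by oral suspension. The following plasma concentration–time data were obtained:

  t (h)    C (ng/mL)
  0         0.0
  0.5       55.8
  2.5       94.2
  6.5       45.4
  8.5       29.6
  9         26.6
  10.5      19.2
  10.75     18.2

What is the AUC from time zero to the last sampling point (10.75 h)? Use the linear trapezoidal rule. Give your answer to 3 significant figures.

AUC = 571 ng/mL·h

Trapezoidal AUC_0→10.75:
  [0→0.5]: (0.0+55.8)/2 × 0.5 = 13.95
  [0.5→2.5]: (55.8+94.2)/2 × 2 = 150.0
  [2.5→6.5]: (94.2+45.4)/2 × 4 = 279.2
  [6.5→8.5]: (45.4+29.6)/2 × 2 = 75.0
  [8.5→9]: (29.6+26.6)/2 × 0.5 = 14.05
  [9→10.5]: (26.6+19.2)/2 × 1.5 = 34.35
  [10.5→10.75]: (19.2+18.2)/2 × 0.25 = 4.675
  Sum = 571.225 ng/mL·h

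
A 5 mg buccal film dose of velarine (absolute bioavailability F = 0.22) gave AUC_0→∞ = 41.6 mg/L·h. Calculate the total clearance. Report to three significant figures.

CL = F × Dose / AUC_0→∞
   = 0.22 × 5 / 41.6 = 0.0264423 L/h

CL = 0.0264 L/h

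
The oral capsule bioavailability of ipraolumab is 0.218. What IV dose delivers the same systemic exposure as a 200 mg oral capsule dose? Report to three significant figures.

D_iv = 43.6 mg

Systemic exposure from an extravascular dose = F × D_ev, so the equivalent IV dose is F × D_ev.
D_iv = F × D_ev = 0.218 × 200 = 43.6 mg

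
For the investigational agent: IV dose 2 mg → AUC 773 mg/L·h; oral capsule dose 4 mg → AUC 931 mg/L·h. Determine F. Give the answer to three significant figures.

F = 0.602

F = (AUC_ev / D_ev) / (AUC_iv / D_iv)
  = (931/4) / (773/2)
  = 232.75 / 386.5 = 0.6022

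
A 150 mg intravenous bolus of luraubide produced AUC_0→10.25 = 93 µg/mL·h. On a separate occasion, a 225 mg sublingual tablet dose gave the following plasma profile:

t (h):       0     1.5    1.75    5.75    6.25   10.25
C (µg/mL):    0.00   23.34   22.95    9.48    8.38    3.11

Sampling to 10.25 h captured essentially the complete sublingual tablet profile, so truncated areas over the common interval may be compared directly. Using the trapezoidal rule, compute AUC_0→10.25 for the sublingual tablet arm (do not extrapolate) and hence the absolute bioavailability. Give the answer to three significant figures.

Trapezoidal AUC_0→10.25 (sublingual tablet):
  [0→1.5]: (0.00+23.34)/2 × 1.5 = 17.505
  [1.5→1.75]: (23.34+22.95)/2 × 0.25 = 5.78625
  [1.75→5.75]: (22.95+9.48)/2 × 4 = 64.86
  [5.75→6.25]: (9.48+8.38)/2 × 0.5 = 4.465
  [6.25→10.25]: (8.38+3.11)/2 × 4 = 22.98
  Sum = 115.59625 µg/mL·h
F = (AUC_ev/D_ev)/(AUC_iv/D_iv) = (115.59625/225)/(93/150) = 0.513761/0.62 = 0.8286

F = 0.829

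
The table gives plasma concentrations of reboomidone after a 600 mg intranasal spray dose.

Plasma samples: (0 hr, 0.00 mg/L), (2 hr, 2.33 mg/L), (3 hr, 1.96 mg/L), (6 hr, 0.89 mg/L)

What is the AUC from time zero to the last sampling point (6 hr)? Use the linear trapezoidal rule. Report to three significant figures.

Trapezoidal AUC_0→6:
  [0→2]: (0.00+2.33)/2 × 2 = 2.33
  [2→3]: (2.33+1.96)/2 × 1 = 2.145
  [3→6]: (1.96+0.89)/2 × 3 = 4.275
  Sum = 8.75 mg/L·hr

AUC = 8.75 mg/L·hr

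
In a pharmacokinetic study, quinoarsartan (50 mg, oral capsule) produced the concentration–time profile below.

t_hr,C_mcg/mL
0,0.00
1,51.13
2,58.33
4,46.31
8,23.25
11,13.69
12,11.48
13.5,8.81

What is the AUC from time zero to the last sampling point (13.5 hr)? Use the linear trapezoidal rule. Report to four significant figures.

AUC = 407.3 mcg/mL·hr

Trapezoidal AUC_0→13.5:
  [0→1]: (0.00+51.13)/2 × 1 = 25.565
  [1→2]: (51.13+58.33)/2 × 1 = 54.73
  [2→4]: (58.33+46.31)/2 × 2 = 104.64
  [4→8]: (46.31+23.25)/2 × 4 = 139.12
  [8→11]: (23.25+13.69)/2 × 3 = 55.41
  [11→12]: (13.69+11.48)/2 × 1 = 12.585
  [12→13.5]: (11.48+8.81)/2 × 1.5 = 15.2175
  Sum = 407.2675 mcg/mL·hr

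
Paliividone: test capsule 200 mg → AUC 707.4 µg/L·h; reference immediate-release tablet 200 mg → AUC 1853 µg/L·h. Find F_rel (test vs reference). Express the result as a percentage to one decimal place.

F_rel = (AUC_test/D_test) / (AUC_ref/D_ref)
      = (707.4/200) / (1853/200)
      = 3.537 / 9.265 = 0.3818 = 38.18%

F_rel = 38.2%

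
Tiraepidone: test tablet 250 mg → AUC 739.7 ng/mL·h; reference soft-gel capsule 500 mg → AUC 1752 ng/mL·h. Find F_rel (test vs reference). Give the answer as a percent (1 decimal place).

F_rel = (AUC_test/D_test) / (AUC_ref/D_ref)
      = (739.7/250) / (1752/500)
      = 2.9588 / 3.504 = 0.8444 = 84.44%

F_rel = 84.4%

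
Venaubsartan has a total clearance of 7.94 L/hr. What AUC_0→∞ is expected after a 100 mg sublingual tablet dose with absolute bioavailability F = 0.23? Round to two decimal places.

AUC_0→∞ = F × Dose / CL
        = 0.23 × 100 / 7.94 = 2.89673 mg/L·hr

AUC = 2.90 mg/L·hr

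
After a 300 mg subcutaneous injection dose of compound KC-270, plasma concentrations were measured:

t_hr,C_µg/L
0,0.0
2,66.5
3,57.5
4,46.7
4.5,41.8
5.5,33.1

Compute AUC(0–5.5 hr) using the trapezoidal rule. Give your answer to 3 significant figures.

AUC = 240 µg/L·hr

Trapezoidal AUC_0→5.5:
  [0→2]: (0.0+66.5)/2 × 2 = 66.5
  [2→3]: (66.5+57.5)/2 × 1 = 62.0
  [3→4]: (57.5+46.7)/2 × 1 = 52.1
  [4→4.5]: (46.7+41.8)/2 × 0.5 = 22.125
  [4.5→5.5]: (41.8+33.1)/2 × 1 = 37.45
  Sum = 240.175 µg/L·hr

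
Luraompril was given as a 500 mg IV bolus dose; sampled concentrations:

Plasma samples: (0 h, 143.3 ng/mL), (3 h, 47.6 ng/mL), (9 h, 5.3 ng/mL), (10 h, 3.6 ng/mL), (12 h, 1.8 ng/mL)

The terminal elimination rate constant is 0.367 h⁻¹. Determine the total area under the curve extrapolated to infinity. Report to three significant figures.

AUC = 460 ng/mL·h

Trapezoidal AUC_0→12:
  [0→3]: (143.3+47.6)/2 × 3 = 286.35
  [3→9]: (47.6+5.3)/2 × 6 = 158.7
  [9→10]: (5.3+3.6)/2 × 1 = 4.45
  [10→12]: (3.6+1.8)/2 × 2 = 5.4
  Sum = 454.9 ng/mL·h
Extrapolated tail: C_last / k_e = 1.8 / 0.367 = 4.905
AUC_0→∞ = 454.9 + 4.905 = 459.805 ng/mL·h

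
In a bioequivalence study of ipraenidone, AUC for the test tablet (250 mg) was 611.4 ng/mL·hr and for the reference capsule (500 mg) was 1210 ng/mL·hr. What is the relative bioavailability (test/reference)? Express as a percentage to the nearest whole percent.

F_rel = (AUC_test/D_test) / (AUC_ref/D_ref)
      = (611.4/250) / (1210/500)
      = 2.4456 / 2.42 = 1.0106 = 101.06%

F_rel = 101%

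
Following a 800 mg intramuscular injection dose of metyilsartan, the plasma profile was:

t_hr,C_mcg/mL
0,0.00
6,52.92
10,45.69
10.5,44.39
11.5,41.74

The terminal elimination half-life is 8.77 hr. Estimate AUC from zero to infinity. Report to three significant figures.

Trapezoidal AUC_0→11.5:
  [0→6]: (0.00+52.92)/2 × 6 = 158.76
  [6→10]: (52.92+45.69)/2 × 4 = 197.22
  [10→10.5]: (45.69+44.39)/2 × 0.5 = 22.52
  [10.5→11.5]: (44.39+41.74)/2 × 1 = 43.065
  Sum = 421.565 mcg/mL·hr
k_e = ln2 / t½ = 0.693147 / 8.77 = 0.0790 hr^-1
Extrapolated tail: C_last / k_e = 41.74 / 0.079 = 528.354
AUC_0→∞ = 421.565 + 528.354 = 949.919 mcg/mL·hr

AUC = 950 mcg/mL·hr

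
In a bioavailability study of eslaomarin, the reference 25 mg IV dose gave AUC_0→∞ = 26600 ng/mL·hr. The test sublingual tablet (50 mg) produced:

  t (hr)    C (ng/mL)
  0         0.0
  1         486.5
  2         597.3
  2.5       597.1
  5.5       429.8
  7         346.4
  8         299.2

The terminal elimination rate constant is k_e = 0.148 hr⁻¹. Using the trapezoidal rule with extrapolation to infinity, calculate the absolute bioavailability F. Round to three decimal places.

F = 0.104

Trapezoidal AUC_0→8 (sublingual tablet):
  [0→1]: (0.0+486.5)/2 × 1 = 243.25
  [1→2]: (486.5+597.3)/2 × 1 = 541.9
  [2→2.5]: (597.3+597.1)/2 × 0.5 = 298.6
  [2.5→5.5]: (597.1+429.8)/2 × 3 = 1540.35
  [5.5→7]: (429.8+346.4)/2 × 1.5 = 582.15
  [7→8]: (346.4+299.2)/2 × 1 = 322.8
  Sum = 3529.05 ng/mL·hr
Tail: C_last/k_e = 299.2/0.148 = 2021.622
AUC_0→∞ (sublingual tablet) = 3529.05 + 2021.622 = 5550.672 ng/mL·hr
F = (AUC_ev/D_ev)/(AUC_iv/D_iv) = (5550.672/50)/(26600/25) = 111.01344/1064 = 0.1043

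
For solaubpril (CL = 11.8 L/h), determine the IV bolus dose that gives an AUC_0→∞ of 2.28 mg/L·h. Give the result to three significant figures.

Dose = 26.9 mg

Dose_iv = CL × AUC_0→∞
     = 11.8 × 2.28 = 26.904 mg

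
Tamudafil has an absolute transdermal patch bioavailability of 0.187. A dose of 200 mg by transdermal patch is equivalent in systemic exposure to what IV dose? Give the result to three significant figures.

Systemic exposure from an extravascular dose = F × D_ev, so the equivalent IV dose is F × D_ev.
D_iv = F × D_ev = 0.187 × 200 = 37.4 mg

D_iv = 37.4 mg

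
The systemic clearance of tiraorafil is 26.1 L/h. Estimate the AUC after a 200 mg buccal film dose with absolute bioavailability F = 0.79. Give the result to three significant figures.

AUC = 6.05 mg/L·h

AUC_0→∞ = F × Dose / CL
        = 0.79 × 200 / 26.1 = 6.05364 mg/L·h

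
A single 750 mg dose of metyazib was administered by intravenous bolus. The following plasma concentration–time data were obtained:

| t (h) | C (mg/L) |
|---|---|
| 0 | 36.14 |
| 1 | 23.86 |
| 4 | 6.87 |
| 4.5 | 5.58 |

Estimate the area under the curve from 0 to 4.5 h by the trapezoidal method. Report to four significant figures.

AUC = 79.21 mg/L·h

Trapezoidal AUC_0→4.5:
  [0→1]: (36.14+23.86)/2 × 1 = 30.0
  [1→4]: (23.86+6.87)/2 × 3 = 46.095
  [4→4.5]: (6.87+5.58)/2 × 0.5 = 3.1125
  Sum = 79.2075 mg/L·h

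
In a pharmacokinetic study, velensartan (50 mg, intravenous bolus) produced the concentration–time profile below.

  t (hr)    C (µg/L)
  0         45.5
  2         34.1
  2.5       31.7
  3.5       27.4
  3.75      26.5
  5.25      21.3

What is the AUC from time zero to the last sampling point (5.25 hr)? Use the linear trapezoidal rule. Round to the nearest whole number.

Trapezoidal AUC_0→5.25:
  [0→2]: (45.5+34.1)/2 × 2 = 79.6
  [2→2.5]: (34.1+31.7)/2 × 0.5 = 16.45
  [2.5→3.5]: (31.7+27.4)/2 × 1 = 29.55
  [3.5→3.75]: (27.4+26.5)/2 × 0.25 = 6.7375
  [3.75→5.25]: (26.5+21.3)/2 × 1.5 = 35.85
  Sum = 168.1875 µg/L·hr

AUC = 168 µg/L·hr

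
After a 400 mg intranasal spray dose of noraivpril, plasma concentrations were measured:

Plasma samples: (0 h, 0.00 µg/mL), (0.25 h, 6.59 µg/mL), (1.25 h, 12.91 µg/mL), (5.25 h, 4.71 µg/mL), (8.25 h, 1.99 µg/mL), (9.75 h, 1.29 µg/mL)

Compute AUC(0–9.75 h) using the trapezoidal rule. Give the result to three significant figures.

AUC = 58.3 µg/mL·h

Trapezoidal AUC_0→9.75:
  [0→0.25]: (0.00+6.59)/2 × 0.25 = 0.82375
  [0.25→1.25]: (6.59+12.91)/2 × 1 = 9.75
  [1.25→5.25]: (12.91+4.71)/2 × 4 = 35.24
  [5.25→8.25]: (4.71+1.99)/2 × 3 = 10.05
  [8.25→9.75]: (1.99+1.29)/2 × 1.5 = 2.46
  Sum = 58.32375 µg/mL·h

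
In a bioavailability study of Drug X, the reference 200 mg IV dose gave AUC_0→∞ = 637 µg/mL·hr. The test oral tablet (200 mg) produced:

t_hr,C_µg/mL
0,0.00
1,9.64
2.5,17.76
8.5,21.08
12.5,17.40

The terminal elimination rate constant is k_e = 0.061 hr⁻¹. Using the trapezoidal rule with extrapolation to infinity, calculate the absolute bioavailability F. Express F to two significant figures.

Trapezoidal AUC_0→12.5 (oral tablet):
  [0→1]: (0.00+9.64)/2 × 1 = 4.82
  [1→2.5]: (9.64+17.76)/2 × 1.5 = 20.55
  [2.5→8.5]: (17.76+21.08)/2 × 6 = 116.52
  [8.5→12.5]: (21.08+17.40)/2 × 4 = 76.96
  Sum = 218.85 µg/mL·hr
Tail: C_last/k_e = 17.40/0.061 = 285.246
AUC_0→∞ (oral tablet) = 218.85 + 285.246 = 504.096 µg/mL·hr
F = (AUC_ev/D_ev)/(AUC_iv/D_iv) = (504.096/200)/(637/200) = 2.52048/3.185 = 0.7914

F = 0.79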